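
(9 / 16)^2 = 81 / 256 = 0.32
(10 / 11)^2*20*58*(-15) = -1740000 / 121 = -14380.17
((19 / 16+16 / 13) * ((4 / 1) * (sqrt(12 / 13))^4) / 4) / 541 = 4527 / 1188577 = 0.00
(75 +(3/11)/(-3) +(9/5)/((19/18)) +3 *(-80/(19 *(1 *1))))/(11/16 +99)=1069792/1666775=0.64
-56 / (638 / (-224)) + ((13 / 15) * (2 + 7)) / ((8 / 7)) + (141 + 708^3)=4528461214247 / 12760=354895079.49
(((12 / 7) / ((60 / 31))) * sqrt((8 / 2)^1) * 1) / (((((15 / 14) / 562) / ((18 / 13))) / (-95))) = -7944432 / 65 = -122222.03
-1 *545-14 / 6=-1642 / 3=-547.33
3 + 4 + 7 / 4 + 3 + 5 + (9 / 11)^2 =8431 / 484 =17.42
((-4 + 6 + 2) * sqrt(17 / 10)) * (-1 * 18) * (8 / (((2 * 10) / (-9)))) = 648 * sqrt(170) / 25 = 337.96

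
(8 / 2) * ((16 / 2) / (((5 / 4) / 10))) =256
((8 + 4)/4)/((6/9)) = 9/2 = 4.50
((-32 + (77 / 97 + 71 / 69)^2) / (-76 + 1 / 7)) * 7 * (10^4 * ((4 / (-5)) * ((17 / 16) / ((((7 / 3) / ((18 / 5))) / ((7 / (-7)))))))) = 30574431238400 / 880992897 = 34704.52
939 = 939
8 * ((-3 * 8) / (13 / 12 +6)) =-2304 / 85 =-27.11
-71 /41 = -1.73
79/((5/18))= 1422/5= 284.40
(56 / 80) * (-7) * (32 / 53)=-784 / 265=-2.96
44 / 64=11 / 16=0.69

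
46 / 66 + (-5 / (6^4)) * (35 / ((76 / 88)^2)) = 663799 / 1286604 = 0.52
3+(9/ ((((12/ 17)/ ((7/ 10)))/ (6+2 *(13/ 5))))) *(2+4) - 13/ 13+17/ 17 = 15069/ 25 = 602.76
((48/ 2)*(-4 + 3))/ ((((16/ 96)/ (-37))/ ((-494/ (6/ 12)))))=-5264064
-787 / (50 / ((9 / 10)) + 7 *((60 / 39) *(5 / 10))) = -92079 / 7130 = -12.91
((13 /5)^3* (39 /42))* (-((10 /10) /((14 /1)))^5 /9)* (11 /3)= -0.00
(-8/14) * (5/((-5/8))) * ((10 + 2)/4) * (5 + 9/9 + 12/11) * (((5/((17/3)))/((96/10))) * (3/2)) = 13.41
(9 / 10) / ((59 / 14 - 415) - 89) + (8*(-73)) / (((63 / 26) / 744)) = -131740636843 / 734685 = -179315.81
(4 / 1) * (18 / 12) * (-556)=-3336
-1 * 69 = -69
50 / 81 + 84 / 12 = 617 / 81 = 7.62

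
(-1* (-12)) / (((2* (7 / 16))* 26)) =48 / 91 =0.53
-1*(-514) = 514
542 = 542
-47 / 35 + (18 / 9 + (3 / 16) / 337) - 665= -125374679 / 188720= -664.34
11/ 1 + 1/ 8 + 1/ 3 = 275/ 24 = 11.46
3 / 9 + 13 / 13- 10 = -26 / 3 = -8.67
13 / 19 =0.68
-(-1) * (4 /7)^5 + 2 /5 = 38734 /84035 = 0.46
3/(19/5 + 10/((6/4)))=45/157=0.29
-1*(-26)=26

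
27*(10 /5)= 54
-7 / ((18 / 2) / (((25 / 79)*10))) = -1750 / 711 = -2.46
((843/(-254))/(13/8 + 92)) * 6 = -20232/95123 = -0.21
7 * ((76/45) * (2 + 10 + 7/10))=33782/225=150.14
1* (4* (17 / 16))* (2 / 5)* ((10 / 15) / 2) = 17 / 30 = 0.57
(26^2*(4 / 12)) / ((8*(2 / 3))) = 169 / 4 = 42.25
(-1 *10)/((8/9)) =-45/4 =-11.25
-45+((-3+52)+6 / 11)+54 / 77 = 404 / 77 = 5.25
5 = 5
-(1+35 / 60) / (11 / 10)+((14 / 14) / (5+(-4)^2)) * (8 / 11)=-59 / 42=-1.40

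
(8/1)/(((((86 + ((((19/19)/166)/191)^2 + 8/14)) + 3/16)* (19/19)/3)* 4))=168885433248/2442053206681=0.07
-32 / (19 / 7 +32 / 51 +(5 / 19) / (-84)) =-868224 / 90583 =-9.58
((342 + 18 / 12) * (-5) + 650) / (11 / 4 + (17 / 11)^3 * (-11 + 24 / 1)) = -5683370 / 270117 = -21.04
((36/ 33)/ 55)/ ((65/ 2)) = 24/ 39325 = 0.00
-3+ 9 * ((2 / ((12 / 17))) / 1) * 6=150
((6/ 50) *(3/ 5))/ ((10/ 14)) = 63/ 625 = 0.10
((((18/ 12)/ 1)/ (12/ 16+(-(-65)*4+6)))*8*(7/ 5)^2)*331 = 778512/ 26675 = 29.19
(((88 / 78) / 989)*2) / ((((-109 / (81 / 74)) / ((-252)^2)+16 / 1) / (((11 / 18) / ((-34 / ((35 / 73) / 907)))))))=-806818320 / 595459508204294981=-0.00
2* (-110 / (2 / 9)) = -990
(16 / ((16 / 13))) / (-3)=-4.33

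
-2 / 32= -1 / 16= -0.06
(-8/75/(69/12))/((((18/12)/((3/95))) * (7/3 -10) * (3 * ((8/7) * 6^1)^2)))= 0.00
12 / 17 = 0.71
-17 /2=-8.50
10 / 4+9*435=7835 / 2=3917.50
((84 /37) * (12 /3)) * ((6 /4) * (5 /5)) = 504 /37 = 13.62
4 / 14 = 2 / 7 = 0.29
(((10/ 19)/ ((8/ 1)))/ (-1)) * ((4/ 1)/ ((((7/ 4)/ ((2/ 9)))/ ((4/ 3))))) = -160/ 3591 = -0.04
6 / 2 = 3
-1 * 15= -15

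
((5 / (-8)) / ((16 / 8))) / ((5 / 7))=-7 / 16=-0.44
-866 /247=-3.51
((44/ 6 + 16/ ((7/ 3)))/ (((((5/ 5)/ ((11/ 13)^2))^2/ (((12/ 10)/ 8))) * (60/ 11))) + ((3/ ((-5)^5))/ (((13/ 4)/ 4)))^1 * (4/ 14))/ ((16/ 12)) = 2994512987/ 19992700000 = 0.15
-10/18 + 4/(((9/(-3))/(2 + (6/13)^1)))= -449/117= -3.84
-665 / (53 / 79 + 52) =-2765 / 219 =-12.63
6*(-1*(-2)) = 12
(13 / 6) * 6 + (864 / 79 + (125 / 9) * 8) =135.05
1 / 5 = 0.20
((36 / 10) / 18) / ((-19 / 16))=-16 / 95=-0.17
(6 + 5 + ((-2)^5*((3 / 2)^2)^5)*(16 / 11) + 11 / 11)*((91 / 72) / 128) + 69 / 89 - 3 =-172081537 / 6014976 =-28.61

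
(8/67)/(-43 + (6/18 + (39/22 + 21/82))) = -10824/3683861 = -0.00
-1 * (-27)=27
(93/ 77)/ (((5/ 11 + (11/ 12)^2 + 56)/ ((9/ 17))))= 120528/ 10799845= 0.01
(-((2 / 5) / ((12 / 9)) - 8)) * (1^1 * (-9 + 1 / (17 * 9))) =-52976 / 765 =-69.25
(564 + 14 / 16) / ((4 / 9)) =40671 / 32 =1270.97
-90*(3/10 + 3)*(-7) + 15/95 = 39504/19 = 2079.16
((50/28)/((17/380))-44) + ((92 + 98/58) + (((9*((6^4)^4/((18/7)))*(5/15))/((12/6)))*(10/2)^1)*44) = 1249408453964576749/3451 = 362042438123609.61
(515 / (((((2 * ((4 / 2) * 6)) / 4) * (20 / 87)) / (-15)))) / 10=-8961 / 16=-560.06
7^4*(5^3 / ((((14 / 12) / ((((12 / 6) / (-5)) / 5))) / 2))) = -41160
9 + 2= 11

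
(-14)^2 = 196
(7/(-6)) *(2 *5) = -35/3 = -11.67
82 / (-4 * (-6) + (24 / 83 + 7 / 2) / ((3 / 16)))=10209 / 5504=1.85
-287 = -287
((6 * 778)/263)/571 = 4668/150173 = 0.03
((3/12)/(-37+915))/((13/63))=63/45656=0.00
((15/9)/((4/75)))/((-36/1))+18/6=2.13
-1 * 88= -88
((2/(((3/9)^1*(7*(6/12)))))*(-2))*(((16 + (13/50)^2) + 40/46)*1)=-5843322/100625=-58.07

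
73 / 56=1.30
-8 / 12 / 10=-1 / 15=-0.07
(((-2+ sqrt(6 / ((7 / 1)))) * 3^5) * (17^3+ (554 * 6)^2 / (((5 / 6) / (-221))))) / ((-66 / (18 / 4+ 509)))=-110796898482387 / 10+ 110796898482387 * sqrt(42) / 140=-5950790067866.06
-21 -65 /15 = -76 /3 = -25.33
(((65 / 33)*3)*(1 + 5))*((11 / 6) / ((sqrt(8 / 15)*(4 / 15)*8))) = 975*sqrt(30) / 128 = 41.72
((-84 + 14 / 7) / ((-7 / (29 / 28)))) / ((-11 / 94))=-55883 / 539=-103.68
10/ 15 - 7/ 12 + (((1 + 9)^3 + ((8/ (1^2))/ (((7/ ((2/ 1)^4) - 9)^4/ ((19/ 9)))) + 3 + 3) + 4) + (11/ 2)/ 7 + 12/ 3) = 90093645670883/ 88773390972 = 1014.87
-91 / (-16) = 91 / 16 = 5.69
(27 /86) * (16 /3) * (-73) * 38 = -199728 /43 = -4644.84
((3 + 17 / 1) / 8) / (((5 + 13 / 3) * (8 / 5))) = 75 / 448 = 0.17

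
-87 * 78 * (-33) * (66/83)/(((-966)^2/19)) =7800507/2151443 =3.63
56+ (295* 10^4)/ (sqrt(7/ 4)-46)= -542326408/ 8457-5900000* sqrt(7)/ 8457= -65973.32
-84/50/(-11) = 42/275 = 0.15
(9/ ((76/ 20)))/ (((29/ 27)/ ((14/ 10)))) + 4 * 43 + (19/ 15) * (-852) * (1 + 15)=-47088771/ 2755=-17092.11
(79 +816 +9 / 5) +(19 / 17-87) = 68928 / 85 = 810.92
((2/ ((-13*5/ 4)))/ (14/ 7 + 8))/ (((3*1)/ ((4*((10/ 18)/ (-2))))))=8/ 1755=0.00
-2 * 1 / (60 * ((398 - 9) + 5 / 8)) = -4 / 46755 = -0.00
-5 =-5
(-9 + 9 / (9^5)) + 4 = -32804 / 6561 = -5.00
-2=-2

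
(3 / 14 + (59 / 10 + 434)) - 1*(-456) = 31364 / 35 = 896.11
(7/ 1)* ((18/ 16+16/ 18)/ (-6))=-1015/ 432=-2.35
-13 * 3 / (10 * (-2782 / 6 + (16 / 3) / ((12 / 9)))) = 117 / 13790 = 0.01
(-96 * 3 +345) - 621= -564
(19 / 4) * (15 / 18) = 95 / 24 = 3.96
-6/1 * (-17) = 102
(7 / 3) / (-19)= -7 / 57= -0.12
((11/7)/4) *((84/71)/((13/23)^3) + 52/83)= 255584032/90628447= 2.82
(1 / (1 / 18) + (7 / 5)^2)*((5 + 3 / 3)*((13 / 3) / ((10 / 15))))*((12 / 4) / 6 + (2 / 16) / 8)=401.38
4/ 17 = 0.24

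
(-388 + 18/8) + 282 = -415/4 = -103.75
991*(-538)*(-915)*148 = 72200256360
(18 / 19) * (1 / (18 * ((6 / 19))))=1 / 6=0.17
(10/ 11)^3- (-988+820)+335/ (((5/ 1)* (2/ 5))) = 895101/ 2662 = 336.25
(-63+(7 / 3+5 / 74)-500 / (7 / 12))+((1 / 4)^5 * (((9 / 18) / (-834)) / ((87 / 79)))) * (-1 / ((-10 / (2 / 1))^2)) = -883030318213139 / 962177126400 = -917.74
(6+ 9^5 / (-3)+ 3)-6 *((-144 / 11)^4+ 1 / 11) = -2867945196 / 14641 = -195884.52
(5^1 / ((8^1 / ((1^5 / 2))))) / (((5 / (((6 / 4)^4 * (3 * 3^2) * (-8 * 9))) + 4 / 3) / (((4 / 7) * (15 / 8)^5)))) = 74733890625 / 24069799936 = 3.10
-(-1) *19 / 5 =19 / 5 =3.80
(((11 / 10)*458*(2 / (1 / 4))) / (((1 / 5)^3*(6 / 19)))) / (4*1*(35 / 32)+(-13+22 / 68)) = -650909600 / 3387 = -192178.80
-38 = -38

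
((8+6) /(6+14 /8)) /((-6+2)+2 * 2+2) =28 /31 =0.90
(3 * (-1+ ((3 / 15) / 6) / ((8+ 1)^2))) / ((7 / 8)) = -1388 / 405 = -3.43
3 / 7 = 0.43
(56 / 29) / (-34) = -28 / 493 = -0.06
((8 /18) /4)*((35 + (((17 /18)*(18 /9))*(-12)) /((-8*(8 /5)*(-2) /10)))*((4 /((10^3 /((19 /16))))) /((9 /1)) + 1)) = 9040769 /3110400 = 2.91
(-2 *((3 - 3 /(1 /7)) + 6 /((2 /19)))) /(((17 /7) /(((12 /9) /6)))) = -364 /51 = -7.14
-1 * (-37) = 37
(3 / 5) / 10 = 3 / 50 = 0.06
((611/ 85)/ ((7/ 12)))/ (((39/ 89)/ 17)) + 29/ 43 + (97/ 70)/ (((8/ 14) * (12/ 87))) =4780485/ 9632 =496.31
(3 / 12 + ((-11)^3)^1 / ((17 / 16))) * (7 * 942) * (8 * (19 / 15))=-7113488508 / 85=-83688100.09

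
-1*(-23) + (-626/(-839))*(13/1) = 27435/839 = 32.70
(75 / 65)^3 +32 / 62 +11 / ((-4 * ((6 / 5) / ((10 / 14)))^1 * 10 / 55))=-159058603 / 22883952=-6.95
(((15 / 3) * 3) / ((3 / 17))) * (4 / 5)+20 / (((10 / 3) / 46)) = 344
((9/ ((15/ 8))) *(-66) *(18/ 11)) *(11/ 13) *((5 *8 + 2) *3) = -3592512/ 65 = -55269.42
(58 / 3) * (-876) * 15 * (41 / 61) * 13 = -135403320 / 61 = -2219726.56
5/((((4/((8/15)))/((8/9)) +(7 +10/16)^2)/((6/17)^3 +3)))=4785600/20934293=0.23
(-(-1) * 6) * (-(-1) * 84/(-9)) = -56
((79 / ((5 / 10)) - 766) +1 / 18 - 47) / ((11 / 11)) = -11789 / 18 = -654.94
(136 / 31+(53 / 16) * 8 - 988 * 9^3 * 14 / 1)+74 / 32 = -5001413421 / 496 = -10083494.80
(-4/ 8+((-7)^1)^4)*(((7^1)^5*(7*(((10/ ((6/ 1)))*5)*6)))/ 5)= 2824164245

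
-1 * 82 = -82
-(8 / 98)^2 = -16 / 2401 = -0.01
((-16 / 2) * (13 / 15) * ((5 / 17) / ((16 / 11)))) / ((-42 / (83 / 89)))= 11869 / 381276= 0.03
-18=-18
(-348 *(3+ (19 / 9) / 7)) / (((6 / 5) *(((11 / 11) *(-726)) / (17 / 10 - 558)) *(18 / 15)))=-41945020 / 68607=-611.38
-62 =-62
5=5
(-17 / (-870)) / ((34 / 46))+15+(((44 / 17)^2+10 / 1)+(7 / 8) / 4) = 31.94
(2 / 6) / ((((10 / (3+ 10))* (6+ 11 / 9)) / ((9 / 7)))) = 27 / 350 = 0.08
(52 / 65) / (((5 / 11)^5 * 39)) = 644204 / 609375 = 1.06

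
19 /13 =1.46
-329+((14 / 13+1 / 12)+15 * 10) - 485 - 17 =-106055 / 156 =-679.84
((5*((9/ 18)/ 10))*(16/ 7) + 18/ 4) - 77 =-1007/ 14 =-71.93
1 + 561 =562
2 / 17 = 0.12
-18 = -18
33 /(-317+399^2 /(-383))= -12639 /280612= -0.05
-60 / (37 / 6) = -360 / 37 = -9.73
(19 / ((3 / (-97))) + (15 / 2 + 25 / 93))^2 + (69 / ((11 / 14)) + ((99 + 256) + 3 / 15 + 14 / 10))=77879713587 / 211420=368364.93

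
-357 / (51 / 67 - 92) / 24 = 0.16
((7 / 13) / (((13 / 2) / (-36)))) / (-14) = 36 / 169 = 0.21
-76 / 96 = -19 / 24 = -0.79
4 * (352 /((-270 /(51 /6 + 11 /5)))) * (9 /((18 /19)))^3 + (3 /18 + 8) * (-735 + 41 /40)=-581411347 /10800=-53834.38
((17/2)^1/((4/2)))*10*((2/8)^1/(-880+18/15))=-425/35152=-0.01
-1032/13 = -79.38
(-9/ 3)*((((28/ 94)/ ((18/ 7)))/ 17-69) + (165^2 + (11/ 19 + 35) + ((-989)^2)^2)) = -130715794956748360/ 45543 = -2870162153497.76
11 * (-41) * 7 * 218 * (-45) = 30970170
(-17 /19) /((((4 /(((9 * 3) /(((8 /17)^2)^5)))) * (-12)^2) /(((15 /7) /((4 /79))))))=-121836591373635315 /36558761623552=-3332.62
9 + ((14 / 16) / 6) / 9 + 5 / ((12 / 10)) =5695 / 432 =13.18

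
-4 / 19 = -0.21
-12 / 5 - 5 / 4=-73 / 20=-3.65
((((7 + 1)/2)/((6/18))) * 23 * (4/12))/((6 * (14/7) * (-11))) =-23/33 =-0.70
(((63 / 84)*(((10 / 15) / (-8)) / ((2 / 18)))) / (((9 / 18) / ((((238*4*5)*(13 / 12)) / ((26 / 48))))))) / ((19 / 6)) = -64260 / 19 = -3382.11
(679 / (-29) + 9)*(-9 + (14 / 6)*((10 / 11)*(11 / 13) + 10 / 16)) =82.83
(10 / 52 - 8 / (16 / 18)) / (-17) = 229 / 442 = 0.52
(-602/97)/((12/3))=-301/194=-1.55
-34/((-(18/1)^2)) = 17/162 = 0.10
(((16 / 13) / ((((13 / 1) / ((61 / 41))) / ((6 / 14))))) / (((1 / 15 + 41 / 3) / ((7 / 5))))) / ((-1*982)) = -2196 / 350420317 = -0.00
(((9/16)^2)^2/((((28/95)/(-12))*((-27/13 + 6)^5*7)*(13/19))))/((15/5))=-1391920335/4559535669248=-0.00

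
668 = 668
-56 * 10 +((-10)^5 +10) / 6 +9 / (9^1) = -17224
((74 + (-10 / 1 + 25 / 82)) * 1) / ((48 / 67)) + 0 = 353291 / 3936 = 89.76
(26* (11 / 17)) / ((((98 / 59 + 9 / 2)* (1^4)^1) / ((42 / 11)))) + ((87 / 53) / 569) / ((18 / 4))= 11658447998 / 1118131089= 10.43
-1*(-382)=382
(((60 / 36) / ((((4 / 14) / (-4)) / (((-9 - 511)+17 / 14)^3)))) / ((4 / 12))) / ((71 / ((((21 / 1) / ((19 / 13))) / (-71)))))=-27858287.38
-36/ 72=-1/ 2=-0.50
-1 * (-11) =11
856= 856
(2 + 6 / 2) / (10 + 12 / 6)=5 / 12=0.42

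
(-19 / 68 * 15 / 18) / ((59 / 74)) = -3515 / 12036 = -0.29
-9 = -9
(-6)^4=1296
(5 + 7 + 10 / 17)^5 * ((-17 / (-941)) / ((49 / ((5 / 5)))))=116.54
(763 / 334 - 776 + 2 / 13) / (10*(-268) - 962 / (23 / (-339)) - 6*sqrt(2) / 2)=-0.07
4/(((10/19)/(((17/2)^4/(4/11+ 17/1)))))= 17455889/7640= 2284.80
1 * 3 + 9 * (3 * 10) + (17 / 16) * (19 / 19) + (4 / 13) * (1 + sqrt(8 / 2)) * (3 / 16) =57041 / 208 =274.24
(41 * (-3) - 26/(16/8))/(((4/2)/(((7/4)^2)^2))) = -40817/64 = -637.77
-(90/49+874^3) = -32713753666/49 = -667627625.84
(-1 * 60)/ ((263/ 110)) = -25.10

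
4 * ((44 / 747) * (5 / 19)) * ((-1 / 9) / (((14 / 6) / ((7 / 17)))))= -880 / 723843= -0.00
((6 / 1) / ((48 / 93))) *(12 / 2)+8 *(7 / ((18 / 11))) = 3743 / 36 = 103.97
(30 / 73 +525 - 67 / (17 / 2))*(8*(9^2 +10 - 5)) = 441870064 / 1241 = 356059.68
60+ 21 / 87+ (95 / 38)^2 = 7713 / 116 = 66.49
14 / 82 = 7 / 41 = 0.17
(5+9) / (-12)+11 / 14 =-8 / 21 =-0.38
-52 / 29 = -1.79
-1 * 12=-12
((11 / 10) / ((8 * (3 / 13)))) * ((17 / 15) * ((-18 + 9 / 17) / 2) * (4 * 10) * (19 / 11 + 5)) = -15873 / 10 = -1587.30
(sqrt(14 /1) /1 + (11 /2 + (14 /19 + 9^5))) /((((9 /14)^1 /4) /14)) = 784 *sqrt(14) /9 + 293228936 /57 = 5144693.24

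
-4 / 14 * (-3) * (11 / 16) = 0.59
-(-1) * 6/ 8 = 3/ 4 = 0.75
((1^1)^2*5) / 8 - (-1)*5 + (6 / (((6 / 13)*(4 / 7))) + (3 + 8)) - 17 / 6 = 877 / 24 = 36.54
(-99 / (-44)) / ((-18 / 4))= -1 / 2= -0.50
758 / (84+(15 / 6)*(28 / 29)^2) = 318739 / 36302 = 8.78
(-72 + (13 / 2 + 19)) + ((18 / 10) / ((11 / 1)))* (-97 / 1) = -6861 / 110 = -62.37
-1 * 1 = -1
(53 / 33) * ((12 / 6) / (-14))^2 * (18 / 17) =318 / 9163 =0.03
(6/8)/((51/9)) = 9/68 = 0.13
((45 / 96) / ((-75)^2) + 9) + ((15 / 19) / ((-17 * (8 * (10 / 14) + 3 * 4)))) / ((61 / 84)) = 65939794793 / 7329516000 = 9.00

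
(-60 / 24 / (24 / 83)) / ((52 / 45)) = -6225 / 832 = -7.48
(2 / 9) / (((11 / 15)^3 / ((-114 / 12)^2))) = 135375 / 2662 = 50.85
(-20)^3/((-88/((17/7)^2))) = 289000/539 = 536.18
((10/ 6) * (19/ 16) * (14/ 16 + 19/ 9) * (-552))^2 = 220688550625/ 20736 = 10642773.47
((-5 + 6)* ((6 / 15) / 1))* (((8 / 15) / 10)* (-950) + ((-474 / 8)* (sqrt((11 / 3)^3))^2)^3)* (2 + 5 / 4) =-15113282261829089 / 466560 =-32393008963.11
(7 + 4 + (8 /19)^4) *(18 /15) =8625762 /651605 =13.24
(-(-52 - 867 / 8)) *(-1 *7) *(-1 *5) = 5613.12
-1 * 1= -1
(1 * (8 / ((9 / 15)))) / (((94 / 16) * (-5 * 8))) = -8 / 141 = -0.06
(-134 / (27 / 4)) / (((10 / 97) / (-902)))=23448392 / 135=173691.79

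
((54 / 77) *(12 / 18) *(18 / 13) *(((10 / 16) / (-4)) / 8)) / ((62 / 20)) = -0.00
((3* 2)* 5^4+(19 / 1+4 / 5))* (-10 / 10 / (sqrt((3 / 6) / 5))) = -11921.15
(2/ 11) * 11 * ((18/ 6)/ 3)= 2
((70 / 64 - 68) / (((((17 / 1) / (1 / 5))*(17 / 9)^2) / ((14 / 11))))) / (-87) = 404649 / 125379760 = 0.00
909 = 909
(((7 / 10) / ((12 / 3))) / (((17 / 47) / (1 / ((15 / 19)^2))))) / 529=118769 / 80937000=0.00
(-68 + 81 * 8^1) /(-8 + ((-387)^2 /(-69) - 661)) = -1334 /6531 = -0.20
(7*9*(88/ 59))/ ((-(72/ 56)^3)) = -211288/ 4779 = -44.21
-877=-877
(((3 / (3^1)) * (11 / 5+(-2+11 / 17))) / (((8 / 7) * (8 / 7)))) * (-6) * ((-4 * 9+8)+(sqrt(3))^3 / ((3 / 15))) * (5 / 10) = 9261 / 170-3969 * sqrt(3) / 136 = 3.93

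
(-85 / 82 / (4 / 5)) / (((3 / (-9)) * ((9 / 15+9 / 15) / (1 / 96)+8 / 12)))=19125 / 570064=0.03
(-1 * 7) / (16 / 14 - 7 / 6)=294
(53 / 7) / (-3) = -53 / 21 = -2.52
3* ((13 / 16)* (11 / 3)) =8.94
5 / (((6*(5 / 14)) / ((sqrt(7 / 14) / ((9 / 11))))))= 77*sqrt(2) / 54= 2.02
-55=-55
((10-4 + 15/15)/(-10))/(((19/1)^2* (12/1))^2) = -7/187662240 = -0.00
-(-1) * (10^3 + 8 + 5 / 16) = 16133 / 16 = 1008.31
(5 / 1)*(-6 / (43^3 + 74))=-10 / 26527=-0.00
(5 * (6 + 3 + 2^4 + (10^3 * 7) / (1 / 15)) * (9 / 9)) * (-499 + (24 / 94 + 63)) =-10754560000 / 47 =-228820425.53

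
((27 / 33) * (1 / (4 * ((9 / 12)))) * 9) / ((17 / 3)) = 81 / 187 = 0.43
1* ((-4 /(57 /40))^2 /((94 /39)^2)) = 1.36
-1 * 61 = -61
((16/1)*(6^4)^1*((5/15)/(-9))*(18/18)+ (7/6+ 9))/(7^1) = -4547/42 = -108.26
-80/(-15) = 16/3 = 5.33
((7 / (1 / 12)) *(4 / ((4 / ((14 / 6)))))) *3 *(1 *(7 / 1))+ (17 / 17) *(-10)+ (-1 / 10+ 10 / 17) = 698103 / 170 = 4106.49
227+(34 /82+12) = 9816 /41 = 239.41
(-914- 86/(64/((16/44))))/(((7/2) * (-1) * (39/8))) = 53650/1001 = 53.60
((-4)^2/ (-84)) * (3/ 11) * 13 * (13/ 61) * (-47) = 31772/ 4697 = 6.76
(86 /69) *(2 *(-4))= -688 /69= -9.97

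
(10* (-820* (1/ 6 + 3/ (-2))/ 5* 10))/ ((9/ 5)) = 328000/ 27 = 12148.15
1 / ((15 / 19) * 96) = 19 / 1440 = 0.01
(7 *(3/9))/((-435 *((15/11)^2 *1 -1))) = -847/135720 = -0.01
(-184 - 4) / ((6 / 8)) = -752 / 3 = -250.67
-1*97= -97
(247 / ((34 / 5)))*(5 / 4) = 6175 / 136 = 45.40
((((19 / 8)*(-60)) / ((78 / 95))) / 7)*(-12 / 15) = 1805 / 91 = 19.84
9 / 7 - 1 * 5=-26 / 7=-3.71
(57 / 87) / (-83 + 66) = -19 / 493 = -0.04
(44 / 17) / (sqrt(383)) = 44 * sqrt(383) / 6511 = 0.13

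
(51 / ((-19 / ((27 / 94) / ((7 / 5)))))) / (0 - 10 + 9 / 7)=6885 / 108946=0.06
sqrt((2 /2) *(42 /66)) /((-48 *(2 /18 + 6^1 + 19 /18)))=-sqrt(77) /3784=-0.00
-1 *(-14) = 14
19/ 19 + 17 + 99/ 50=999/ 50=19.98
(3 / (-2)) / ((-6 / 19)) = 19 / 4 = 4.75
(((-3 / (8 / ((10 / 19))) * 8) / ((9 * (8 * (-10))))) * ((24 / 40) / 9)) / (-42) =-1 / 287280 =-0.00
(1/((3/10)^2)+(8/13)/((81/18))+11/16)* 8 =22343/234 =95.48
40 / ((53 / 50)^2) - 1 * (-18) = 150562 / 2809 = 53.60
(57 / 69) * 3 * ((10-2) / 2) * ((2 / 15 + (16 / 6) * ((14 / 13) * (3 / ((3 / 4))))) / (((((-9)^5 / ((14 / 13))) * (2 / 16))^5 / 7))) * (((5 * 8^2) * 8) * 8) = -87020504973221822464 / 79698598765677235949439346525143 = -0.00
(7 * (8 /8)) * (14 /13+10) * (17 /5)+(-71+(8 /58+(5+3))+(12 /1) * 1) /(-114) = 56747491 /214890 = 264.08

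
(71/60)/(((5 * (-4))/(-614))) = 21797/600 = 36.33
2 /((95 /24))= 48 /95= 0.51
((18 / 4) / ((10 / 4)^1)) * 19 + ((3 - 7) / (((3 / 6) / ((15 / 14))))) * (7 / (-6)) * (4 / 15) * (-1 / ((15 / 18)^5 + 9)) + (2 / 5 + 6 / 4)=26184989 / 731090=35.82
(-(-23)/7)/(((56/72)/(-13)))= -2691/49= -54.92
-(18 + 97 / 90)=-1717 / 90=-19.08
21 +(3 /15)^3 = 2626 /125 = 21.01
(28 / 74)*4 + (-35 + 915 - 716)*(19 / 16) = 196.26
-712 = -712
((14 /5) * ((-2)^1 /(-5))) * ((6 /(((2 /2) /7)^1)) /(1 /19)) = 22344 /25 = 893.76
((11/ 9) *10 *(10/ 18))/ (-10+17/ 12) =-2200/ 2781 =-0.79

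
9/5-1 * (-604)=3029/5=605.80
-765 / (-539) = 765 / 539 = 1.42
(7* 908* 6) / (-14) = -2724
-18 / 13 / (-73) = 18 / 949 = 0.02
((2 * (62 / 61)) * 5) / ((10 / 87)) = 5394 / 61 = 88.43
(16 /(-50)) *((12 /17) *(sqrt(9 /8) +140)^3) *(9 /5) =-474244848 /425 - 38103129 *sqrt(2) /2125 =-1141228.33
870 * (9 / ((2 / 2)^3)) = 7830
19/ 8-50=-381/ 8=-47.62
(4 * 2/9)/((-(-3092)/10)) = 20/6957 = 0.00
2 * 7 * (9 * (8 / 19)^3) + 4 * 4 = 174256 / 6859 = 25.41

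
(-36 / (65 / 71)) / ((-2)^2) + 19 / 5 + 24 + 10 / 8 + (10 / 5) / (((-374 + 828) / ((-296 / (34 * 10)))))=19.22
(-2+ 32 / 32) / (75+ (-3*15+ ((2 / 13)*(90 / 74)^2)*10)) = -17797 / 574410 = -0.03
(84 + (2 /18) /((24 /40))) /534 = 2273 /14418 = 0.16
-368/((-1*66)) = 184/33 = 5.58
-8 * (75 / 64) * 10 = -375 / 4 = -93.75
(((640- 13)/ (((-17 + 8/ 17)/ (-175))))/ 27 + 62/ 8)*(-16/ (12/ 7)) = -17958493/ 7587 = -2367.01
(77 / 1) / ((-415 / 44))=-3388 / 415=-8.16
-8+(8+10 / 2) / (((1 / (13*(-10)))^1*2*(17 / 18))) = -15346 / 17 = -902.71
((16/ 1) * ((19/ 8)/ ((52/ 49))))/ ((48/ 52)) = 931/ 24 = 38.79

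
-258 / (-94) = 129 / 47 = 2.74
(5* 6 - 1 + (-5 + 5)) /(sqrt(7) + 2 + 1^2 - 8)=-145 /18 - 29* sqrt(7) /18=-12.32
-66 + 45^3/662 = 47433/662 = 71.65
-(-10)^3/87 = 1000/87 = 11.49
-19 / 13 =-1.46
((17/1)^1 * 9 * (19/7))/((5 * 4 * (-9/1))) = -323/140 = -2.31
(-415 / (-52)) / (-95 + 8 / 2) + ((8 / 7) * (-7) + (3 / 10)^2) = -236532 / 29575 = -8.00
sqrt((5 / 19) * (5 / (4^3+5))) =5 * sqrt(1311) / 1311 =0.14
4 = 4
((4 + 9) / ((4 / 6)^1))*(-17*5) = -3315 / 2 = -1657.50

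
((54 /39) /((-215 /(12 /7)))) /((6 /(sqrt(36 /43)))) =-216 *sqrt(43) /841295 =-0.00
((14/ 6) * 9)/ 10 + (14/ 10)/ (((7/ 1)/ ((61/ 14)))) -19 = -561/ 35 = -16.03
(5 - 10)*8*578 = -23120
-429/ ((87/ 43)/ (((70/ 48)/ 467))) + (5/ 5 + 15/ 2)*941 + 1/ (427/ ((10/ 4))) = 1110010044779/ 138788664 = 7997.84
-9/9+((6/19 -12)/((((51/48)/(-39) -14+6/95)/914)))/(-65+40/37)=-5076285047/391545143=-12.96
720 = 720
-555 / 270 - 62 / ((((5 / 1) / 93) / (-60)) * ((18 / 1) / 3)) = 207539 / 18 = 11529.94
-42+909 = 867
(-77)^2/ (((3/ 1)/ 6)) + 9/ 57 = 225305/ 19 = 11858.16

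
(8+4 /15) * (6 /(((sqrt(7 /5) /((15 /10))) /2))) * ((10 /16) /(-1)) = -93 * sqrt(35) /7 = -78.60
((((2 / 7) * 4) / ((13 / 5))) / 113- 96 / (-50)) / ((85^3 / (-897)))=-34126296 / 12144321875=-0.00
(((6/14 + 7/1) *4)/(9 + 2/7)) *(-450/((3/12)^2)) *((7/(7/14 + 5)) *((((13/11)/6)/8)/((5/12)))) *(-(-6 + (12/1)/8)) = -943488/121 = -7797.42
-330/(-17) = 330/17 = 19.41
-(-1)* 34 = 34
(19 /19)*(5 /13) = 0.38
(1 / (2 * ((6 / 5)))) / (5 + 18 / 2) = 5 / 168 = 0.03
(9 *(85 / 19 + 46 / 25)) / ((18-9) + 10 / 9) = 242919 / 43225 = 5.62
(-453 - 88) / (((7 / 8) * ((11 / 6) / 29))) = -753072 / 77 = -9780.16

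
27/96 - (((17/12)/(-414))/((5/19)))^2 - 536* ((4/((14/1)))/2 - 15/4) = 8352038509247/4319179200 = 1933.71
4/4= 1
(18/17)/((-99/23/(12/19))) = -552/3553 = -0.16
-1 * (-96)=96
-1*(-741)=741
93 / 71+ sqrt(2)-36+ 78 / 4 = -2157 / 142+ sqrt(2) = -13.78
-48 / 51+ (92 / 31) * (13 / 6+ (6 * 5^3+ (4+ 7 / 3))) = 1185798 / 527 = 2250.09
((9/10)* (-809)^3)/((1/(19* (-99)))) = 8963484458841/10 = 896348445884.10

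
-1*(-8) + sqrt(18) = 3*sqrt(2) + 8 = 12.24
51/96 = 17/32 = 0.53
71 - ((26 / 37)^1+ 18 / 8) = 10071 / 148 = 68.05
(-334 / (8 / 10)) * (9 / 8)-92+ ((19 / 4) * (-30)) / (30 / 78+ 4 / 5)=-681.98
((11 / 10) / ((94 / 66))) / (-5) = -363 / 2350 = -0.15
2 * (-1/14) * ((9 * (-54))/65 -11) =1201/455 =2.64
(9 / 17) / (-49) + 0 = -9 / 833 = -0.01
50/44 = 25/22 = 1.14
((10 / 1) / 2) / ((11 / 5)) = 25 / 11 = 2.27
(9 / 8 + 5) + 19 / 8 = 17 / 2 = 8.50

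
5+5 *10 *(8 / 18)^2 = 1205 / 81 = 14.88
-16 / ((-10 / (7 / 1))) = 56 / 5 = 11.20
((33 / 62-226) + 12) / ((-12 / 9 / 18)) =357345 / 124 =2881.81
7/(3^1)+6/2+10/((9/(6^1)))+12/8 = 27/2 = 13.50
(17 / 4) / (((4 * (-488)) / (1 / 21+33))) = -5899 / 81984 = -0.07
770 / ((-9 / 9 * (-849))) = 770 / 849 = 0.91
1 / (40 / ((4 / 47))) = 1 / 470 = 0.00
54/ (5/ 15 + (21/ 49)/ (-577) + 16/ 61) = 19956699/ 219851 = 90.77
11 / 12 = 0.92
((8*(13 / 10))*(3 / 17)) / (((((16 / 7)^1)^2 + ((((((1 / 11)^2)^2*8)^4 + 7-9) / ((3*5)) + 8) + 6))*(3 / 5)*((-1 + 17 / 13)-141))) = -5707645695003615978615 / 5011932046873358160643652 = -0.00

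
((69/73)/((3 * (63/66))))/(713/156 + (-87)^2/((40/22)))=65780/830545163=0.00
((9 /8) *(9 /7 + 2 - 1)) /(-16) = -9 /56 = -0.16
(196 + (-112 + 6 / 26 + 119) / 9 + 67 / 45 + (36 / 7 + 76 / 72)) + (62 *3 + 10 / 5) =3214499 / 8190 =392.49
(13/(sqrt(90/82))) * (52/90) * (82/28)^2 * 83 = 23579387 * sqrt(205)/66150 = 5103.63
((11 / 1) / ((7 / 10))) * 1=110 / 7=15.71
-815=-815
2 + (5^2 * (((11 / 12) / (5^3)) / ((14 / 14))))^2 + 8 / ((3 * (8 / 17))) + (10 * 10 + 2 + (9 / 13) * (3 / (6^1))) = 5150173 / 46800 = 110.05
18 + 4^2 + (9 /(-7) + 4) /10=34.27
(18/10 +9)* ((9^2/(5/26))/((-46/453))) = -25758486/575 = -44797.37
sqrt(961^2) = 961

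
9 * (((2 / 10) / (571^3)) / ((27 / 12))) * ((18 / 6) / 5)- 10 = -46542352738 / 4654235275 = -10.00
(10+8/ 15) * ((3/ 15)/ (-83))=-158/ 6225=-0.03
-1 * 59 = -59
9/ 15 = 3/ 5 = 0.60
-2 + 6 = 4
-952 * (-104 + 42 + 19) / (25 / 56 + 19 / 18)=20631744 / 757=27254.62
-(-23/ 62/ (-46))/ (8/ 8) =-1/ 124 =-0.01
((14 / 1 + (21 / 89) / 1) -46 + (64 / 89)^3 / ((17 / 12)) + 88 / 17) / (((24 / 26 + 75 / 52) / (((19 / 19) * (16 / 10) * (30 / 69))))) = -7.74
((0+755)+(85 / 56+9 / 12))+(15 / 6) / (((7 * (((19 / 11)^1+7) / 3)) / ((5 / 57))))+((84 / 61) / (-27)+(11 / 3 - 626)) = 630372893 / 4673088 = 134.89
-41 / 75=-0.55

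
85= 85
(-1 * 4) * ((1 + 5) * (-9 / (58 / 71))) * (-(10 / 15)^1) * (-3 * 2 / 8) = 3834 / 29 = 132.21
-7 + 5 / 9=-58 / 9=-6.44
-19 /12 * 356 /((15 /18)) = -3382 /5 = -676.40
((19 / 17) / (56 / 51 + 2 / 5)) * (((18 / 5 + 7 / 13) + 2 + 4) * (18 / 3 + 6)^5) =4673438208 / 2483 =1882174.07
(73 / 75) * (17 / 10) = 1241 / 750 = 1.65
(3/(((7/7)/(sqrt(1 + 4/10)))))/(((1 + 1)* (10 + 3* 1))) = 3* sqrt(35)/130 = 0.14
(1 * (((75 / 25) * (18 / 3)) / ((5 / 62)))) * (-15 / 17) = -3348 / 17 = -196.94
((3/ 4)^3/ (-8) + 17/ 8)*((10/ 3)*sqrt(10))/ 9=5305*sqrt(10)/ 6912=2.43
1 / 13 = 0.08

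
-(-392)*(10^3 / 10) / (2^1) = 19600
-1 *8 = -8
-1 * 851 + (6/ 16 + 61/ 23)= -156027/ 184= -847.97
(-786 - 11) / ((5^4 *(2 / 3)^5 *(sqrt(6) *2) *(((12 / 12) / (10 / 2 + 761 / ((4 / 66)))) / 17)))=-27571713687 *sqrt(6) / 160000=-422103.94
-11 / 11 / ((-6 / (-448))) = -224 / 3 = -74.67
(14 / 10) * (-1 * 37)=-259 / 5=-51.80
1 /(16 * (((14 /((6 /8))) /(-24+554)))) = 795 /448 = 1.77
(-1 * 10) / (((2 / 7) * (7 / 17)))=-85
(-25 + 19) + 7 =1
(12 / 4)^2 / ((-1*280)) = -9 / 280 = -0.03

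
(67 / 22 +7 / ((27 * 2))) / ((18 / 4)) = 1886 / 2673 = 0.71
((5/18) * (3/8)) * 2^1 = 5/24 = 0.21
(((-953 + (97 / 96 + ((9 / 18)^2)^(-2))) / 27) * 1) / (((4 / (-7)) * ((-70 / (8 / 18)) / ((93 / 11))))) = -557101 / 171072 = -3.26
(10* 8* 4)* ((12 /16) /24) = 10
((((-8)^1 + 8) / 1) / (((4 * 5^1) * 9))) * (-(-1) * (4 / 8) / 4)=0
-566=-566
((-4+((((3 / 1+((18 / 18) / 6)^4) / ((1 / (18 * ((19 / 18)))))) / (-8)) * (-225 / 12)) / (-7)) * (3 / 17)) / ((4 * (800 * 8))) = -2234347 / 14037811200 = -0.00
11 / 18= 0.61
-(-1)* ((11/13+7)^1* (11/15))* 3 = 1122/65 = 17.26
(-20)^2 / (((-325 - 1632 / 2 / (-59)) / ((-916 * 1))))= 21617600 / 18359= 1177.49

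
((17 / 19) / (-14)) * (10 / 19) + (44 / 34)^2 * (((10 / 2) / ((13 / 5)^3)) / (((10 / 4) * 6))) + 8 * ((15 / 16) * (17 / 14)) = 175310174285 / 19253708292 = 9.11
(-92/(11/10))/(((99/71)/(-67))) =4018.77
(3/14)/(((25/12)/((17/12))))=51/350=0.15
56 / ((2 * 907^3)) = 28 / 746142643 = 0.00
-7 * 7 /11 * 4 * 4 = -784 /11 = -71.27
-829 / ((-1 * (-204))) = -829 / 204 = -4.06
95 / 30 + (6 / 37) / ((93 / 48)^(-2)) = 53641 / 14208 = 3.78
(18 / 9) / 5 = 2 / 5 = 0.40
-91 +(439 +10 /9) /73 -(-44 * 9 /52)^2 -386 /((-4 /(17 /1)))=332551571 /222066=1497.53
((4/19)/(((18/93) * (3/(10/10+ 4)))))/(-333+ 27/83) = -12865/2360826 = -0.01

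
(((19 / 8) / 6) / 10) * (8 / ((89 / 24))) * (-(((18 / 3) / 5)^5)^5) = -1080350945137328652288 / 132620334625244140625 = -8.15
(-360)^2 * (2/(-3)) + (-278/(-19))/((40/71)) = -32822131/380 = -86374.03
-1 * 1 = -1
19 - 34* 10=-321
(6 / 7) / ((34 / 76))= 228 / 119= 1.92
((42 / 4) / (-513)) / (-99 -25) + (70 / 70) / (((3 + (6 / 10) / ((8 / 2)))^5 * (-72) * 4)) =6475855801 / 42087248915544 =0.00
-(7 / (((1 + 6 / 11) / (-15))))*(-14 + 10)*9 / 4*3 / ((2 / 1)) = -31185 / 34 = -917.21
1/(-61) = -1/61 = -0.02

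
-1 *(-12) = 12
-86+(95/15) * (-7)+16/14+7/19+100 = -11500/399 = -28.82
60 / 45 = 4 / 3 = 1.33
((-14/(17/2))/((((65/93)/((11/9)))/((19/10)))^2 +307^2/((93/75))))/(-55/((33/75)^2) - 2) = 1847007404/24384798293845575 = 0.00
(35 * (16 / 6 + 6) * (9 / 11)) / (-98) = -195 / 77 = -2.53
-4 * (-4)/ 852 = 4/ 213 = 0.02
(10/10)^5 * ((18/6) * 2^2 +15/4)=63/4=15.75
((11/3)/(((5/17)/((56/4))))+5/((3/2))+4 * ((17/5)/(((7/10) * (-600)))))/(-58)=-31121/10150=-3.07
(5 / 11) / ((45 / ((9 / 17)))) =1 / 187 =0.01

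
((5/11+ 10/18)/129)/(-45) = -20/114939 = -0.00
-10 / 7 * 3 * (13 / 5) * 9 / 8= -351 / 28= -12.54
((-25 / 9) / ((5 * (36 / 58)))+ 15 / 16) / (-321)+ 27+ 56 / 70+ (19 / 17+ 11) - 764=-25604541427 / 35361360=-724.08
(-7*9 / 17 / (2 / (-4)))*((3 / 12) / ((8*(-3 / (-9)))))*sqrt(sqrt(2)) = 189*2^(1 / 4) / 272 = 0.83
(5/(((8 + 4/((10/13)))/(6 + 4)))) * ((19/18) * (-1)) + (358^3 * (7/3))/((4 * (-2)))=-7949182229/594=-13382461.66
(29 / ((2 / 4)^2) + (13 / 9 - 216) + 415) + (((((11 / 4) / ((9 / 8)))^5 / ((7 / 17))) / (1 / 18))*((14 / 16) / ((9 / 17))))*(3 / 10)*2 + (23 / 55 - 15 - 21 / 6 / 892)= 4085.33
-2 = -2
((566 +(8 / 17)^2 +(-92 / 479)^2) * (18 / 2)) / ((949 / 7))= 2365505884602 / 62926718101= 37.59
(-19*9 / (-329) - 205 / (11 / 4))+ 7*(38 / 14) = -199138 / 3619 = -55.03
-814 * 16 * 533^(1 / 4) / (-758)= 6512 * 533^(1 / 4) / 379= 82.56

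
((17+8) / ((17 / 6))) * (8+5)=1950 / 17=114.71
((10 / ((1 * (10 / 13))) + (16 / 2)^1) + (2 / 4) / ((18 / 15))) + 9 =365 / 12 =30.42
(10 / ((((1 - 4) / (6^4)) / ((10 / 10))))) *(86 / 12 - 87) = 344880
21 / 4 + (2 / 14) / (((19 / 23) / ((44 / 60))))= 42907 / 7980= 5.38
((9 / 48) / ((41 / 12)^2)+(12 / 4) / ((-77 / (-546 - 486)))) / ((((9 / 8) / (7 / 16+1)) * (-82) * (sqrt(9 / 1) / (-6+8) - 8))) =13305385 / 137979842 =0.10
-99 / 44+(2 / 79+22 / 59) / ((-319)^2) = -147198785 / 65421796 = -2.25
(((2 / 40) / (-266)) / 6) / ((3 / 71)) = -71 / 95760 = -0.00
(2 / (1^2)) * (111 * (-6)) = -1332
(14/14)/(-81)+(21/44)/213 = -2557/253044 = -0.01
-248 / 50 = -4.96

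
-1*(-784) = 784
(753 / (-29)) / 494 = -753 / 14326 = -0.05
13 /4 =3.25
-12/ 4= -3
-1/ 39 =-0.03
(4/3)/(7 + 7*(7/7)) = 2/21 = 0.10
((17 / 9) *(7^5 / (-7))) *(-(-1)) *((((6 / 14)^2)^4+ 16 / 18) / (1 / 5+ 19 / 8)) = -31400670760 / 20031543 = -1567.56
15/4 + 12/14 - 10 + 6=17/28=0.61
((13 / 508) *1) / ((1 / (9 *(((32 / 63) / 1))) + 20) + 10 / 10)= 104 / 86233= 0.00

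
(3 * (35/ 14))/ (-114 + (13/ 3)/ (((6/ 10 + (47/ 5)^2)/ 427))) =-50040/ 621833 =-0.08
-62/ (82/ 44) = -1364/ 41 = -33.27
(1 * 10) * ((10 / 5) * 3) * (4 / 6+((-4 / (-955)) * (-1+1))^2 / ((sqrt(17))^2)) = 40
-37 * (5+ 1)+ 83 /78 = -17233 /78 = -220.94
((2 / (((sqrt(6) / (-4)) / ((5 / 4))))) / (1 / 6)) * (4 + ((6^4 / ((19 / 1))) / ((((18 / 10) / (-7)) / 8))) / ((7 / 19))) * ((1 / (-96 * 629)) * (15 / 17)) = -35975 * sqrt(6) / 42772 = -2.06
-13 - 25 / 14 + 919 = 12659 / 14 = 904.21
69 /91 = 0.76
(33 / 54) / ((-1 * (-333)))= 11 / 5994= 0.00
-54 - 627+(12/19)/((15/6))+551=-12326/95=-129.75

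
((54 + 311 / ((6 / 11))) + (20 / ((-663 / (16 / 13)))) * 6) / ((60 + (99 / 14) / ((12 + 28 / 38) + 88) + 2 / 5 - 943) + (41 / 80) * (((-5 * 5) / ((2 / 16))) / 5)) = -21833756350 / 31599848319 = -0.69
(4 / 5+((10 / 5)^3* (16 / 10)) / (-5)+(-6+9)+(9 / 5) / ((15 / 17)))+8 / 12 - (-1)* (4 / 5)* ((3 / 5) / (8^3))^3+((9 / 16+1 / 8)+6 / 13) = 4167722599453 / 817889280000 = 5.10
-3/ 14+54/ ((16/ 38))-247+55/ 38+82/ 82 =-61987/ 532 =-116.52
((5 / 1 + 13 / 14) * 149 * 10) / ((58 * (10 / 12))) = 37101 / 203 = 182.76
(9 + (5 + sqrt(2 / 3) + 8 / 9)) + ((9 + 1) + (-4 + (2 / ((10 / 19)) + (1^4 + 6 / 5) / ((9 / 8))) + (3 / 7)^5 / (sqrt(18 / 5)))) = 81 * sqrt(10) / 33614 + sqrt(6) / 3 + 1199 / 45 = 27.47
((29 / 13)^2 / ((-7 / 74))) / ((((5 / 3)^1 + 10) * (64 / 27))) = -2520477 / 1324960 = -1.90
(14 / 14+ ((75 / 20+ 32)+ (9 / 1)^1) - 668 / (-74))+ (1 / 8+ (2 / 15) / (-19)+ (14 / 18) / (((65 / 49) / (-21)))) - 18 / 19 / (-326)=507497479 / 11917256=42.59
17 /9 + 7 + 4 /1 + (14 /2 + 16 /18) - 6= 133 /9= 14.78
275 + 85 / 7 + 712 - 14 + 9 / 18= 13799 / 14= 985.64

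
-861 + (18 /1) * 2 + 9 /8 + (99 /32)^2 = -833847 /1024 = -814.30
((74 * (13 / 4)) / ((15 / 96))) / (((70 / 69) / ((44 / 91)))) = 898656 / 1225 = 733.60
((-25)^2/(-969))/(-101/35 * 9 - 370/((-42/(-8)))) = 21875/3271021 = 0.01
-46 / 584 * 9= -207 / 292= -0.71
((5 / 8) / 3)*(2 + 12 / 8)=35 / 48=0.73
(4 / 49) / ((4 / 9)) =9 / 49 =0.18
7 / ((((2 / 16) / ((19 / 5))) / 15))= 3192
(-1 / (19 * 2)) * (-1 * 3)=3 / 38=0.08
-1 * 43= -43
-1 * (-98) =98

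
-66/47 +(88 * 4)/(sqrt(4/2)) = -66/47 +176 * sqrt(2) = 247.50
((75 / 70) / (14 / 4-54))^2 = 225 / 499849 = 0.00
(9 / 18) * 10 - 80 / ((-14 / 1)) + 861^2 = 5189322 / 7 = 741331.71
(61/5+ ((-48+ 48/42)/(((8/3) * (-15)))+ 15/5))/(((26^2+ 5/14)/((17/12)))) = 191/5570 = 0.03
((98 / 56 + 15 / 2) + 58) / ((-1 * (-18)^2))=-0.21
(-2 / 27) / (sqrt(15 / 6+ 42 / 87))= -2 * sqrt(10034) / 4671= -0.04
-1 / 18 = -0.06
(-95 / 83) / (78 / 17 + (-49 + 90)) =-323 / 12865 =-0.03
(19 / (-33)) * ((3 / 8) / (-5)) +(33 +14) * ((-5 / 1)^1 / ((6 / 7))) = -361843 / 1320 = -274.12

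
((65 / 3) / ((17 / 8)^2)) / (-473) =-0.01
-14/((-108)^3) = 7/629856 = 0.00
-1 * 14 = -14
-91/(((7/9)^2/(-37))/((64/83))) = 2493504/581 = 4291.75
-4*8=-32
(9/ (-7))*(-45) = 405/ 7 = 57.86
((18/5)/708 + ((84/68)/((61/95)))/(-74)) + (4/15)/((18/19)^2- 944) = -61259680936/2890213029975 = -0.02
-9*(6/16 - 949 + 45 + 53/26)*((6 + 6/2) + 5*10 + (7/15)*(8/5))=252096579/520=484801.11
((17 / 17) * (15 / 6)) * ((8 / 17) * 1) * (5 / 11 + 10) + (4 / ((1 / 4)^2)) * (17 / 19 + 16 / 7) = 5368364 / 24871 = 215.85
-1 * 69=-69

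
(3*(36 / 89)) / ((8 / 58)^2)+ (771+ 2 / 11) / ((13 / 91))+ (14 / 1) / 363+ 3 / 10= 3529471907 / 646140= 5462.40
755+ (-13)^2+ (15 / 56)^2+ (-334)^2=352737505 / 3136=112480.07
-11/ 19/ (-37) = 11/ 703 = 0.02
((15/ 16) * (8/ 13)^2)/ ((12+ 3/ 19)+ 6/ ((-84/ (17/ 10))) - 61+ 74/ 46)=-1223600/ 163207187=-0.01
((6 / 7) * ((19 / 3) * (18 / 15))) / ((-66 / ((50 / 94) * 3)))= -570 / 3619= -0.16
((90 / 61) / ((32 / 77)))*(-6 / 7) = -1485 / 488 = -3.04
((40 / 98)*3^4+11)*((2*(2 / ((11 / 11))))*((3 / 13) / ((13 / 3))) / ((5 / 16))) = 1243584 / 41405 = 30.03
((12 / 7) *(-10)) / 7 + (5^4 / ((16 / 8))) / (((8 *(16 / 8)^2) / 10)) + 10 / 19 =2852095 / 29792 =95.73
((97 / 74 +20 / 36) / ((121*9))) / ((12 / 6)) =113 / 131868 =0.00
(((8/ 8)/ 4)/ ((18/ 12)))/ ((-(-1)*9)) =1/ 54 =0.02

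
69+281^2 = 79030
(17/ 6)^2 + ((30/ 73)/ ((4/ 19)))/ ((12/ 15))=55019/ 5256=10.47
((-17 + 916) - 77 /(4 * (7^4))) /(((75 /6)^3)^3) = 157877376 /1308441162109375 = 0.00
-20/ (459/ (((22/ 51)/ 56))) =-55/ 163863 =-0.00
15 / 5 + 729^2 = 531444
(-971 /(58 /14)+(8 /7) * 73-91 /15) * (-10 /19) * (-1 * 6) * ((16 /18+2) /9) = -49724272 /312417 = -159.16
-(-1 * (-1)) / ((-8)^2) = -1 / 64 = -0.02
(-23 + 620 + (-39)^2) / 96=353 / 16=22.06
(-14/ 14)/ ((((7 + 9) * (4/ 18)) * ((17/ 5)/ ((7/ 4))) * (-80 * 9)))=7/ 34816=0.00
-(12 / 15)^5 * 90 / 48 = -384 / 625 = -0.61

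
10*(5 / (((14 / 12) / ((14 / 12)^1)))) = 50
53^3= 148877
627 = 627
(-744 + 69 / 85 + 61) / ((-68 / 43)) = 1246699 / 2890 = 431.38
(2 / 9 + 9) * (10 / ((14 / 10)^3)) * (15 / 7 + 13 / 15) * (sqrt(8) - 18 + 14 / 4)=-95076500 / 64827 + 13114000 * sqrt(2) / 64827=-1180.53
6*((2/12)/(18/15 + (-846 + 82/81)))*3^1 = -1215/341734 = -0.00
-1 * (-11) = 11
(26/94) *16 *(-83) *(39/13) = -51792/47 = -1101.96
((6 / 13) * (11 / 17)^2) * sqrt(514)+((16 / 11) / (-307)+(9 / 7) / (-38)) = -34649 / 898282+726 * sqrt(514) / 3757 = 4.34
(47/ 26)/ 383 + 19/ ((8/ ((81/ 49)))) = 7671893/ 1951768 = 3.93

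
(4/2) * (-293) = -586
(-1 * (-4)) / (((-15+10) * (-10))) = 2 / 25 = 0.08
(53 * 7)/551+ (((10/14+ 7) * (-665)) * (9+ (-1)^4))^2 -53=1450061161168/551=2631689947.67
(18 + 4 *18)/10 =9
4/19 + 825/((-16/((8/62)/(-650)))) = 13523/61256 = 0.22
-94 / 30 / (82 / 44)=-1034 / 615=-1.68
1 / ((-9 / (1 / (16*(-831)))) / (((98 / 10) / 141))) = 0.00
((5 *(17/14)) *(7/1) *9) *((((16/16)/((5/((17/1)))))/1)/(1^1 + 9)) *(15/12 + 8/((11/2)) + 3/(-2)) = 137853/880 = 156.65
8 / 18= 4 / 9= 0.44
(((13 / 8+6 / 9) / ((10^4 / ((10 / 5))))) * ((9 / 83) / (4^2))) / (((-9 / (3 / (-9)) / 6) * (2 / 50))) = 11 / 637440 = 0.00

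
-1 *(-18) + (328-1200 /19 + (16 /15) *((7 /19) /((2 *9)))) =725546 /2565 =282.86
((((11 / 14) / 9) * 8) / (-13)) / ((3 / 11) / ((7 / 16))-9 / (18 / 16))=121 / 16614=0.01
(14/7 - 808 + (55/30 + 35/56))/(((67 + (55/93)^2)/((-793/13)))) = 3391517955/4660064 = 727.78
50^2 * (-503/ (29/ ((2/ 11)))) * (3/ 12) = -628750/ 319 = -1971.00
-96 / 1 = -96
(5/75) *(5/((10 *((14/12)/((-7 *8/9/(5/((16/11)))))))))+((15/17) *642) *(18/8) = 107249773/84150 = 1274.51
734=734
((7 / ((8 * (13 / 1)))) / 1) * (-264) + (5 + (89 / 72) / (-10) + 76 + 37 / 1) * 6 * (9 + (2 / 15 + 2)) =183839141 / 23400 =7856.37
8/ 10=4/ 5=0.80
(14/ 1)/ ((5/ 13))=182/ 5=36.40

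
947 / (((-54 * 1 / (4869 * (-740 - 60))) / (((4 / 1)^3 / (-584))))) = -1639446400 / 219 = -7486056.62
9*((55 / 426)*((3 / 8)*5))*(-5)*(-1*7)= 86625 / 1136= 76.25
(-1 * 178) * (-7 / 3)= 415.33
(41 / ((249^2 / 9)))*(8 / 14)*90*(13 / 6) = 31980 / 48223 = 0.66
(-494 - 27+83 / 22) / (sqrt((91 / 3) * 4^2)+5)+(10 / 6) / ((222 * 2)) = 113752165 / 20234412 - 22758 * sqrt(273) / 15191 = -19.13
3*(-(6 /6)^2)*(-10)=30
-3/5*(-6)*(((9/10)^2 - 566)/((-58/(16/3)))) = 678228/3625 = 187.10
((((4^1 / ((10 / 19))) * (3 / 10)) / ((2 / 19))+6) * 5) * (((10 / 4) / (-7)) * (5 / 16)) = -15.44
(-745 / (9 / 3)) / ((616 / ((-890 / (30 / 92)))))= 1525015 / 1386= 1100.30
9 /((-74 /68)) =-306 /37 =-8.27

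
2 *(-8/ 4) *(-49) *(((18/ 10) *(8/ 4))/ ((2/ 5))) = 1764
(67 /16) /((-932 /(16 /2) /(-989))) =66263 /1864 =35.55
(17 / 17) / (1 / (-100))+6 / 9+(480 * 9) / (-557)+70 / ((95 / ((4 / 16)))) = -6788251 / 63498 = -106.90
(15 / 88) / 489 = 5 / 14344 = 0.00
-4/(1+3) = -1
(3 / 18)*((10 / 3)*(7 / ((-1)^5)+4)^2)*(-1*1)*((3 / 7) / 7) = -15 / 49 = -0.31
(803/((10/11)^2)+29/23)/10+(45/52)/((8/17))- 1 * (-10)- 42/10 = 125493923/1196000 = 104.93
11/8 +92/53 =1319/424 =3.11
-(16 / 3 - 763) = 2273 / 3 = 757.67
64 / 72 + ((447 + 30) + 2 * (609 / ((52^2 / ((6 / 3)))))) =2912957 / 6084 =478.79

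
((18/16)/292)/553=9/1291808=0.00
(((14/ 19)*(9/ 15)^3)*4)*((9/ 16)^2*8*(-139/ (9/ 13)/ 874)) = -3073707/ 8303000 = -0.37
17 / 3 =5.67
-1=-1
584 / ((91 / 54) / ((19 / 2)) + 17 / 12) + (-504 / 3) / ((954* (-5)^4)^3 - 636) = 366.36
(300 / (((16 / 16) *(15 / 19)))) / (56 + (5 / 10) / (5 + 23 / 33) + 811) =28576 / 65205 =0.44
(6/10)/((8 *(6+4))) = 3/400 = 0.01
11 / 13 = 0.85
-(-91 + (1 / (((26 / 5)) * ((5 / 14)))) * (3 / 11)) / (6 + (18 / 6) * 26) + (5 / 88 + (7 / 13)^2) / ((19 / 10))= 535787 / 423852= 1.26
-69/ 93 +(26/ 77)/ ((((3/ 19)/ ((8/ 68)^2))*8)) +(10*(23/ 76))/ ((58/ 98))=9978160315/ 2280620958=4.38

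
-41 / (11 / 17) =-697 / 11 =-63.36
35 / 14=5 / 2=2.50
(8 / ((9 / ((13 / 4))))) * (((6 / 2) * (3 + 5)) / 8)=26 / 3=8.67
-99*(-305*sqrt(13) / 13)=30195*sqrt(13) / 13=8374.59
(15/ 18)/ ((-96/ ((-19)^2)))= -1805/ 576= -3.13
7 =7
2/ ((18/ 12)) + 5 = 19/ 3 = 6.33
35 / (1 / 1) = 35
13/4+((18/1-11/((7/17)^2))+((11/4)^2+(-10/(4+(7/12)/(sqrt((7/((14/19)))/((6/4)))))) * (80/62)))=-13891315875/353453072+11200 * sqrt(57)/450833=-39.11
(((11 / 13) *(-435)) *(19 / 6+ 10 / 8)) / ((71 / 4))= -84535 / 923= -91.59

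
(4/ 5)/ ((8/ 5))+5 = 11/ 2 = 5.50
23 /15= 1.53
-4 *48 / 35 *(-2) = 384 / 35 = 10.97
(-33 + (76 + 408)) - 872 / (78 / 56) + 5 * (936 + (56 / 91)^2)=2284969 / 507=4506.84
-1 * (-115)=115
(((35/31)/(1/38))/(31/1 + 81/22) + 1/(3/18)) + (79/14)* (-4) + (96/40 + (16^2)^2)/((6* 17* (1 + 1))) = 108543247/354795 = 305.93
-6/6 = -1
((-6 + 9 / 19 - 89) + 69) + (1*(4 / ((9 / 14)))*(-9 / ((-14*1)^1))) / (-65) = -31601 / 1235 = -25.59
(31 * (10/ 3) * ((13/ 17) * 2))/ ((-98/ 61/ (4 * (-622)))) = 611625040/ 2499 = 244747.92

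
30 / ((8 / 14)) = 105 / 2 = 52.50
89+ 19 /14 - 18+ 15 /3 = 1083 /14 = 77.36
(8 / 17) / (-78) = -4 / 663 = -0.01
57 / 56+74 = 4201 / 56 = 75.02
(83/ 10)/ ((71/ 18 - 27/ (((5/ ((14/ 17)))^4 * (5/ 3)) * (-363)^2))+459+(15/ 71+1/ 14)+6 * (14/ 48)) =567483749687373750/ 31791201352706232727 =0.02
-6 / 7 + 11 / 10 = 17 / 70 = 0.24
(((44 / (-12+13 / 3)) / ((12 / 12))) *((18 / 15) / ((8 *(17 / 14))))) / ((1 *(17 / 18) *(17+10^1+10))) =-0.02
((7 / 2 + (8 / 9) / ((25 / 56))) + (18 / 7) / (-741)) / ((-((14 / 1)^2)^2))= -4269659 / 29889568800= -0.00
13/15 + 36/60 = 22/15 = 1.47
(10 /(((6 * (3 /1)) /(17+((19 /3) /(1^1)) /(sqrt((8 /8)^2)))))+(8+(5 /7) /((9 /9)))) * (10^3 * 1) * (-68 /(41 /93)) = -8636476000 /2583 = -3343583.43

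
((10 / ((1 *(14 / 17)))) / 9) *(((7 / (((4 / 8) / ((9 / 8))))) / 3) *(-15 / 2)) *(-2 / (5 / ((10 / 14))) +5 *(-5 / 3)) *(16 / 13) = 153850 / 273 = 563.55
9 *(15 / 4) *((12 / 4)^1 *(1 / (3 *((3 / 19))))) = 855 / 4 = 213.75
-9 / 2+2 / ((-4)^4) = -575 / 128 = -4.49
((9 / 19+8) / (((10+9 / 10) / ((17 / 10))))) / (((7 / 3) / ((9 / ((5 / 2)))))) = 21114 / 10355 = 2.04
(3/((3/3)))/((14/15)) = 45/14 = 3.21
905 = 905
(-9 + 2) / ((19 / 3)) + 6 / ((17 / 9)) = 669 / 323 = 2.07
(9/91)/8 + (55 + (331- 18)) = 267913/728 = 368.01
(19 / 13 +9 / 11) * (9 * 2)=5868 / 143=41.03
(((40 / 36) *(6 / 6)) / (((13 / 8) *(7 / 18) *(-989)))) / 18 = -80 / 809991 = -0.00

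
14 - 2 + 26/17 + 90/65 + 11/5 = 18911/1105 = 17.11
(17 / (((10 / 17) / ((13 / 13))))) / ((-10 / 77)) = -22253 / 100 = -222.53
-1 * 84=-84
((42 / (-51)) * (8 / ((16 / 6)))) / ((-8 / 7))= 147 / 68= 2.16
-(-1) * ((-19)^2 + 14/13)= 4707/13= 362.08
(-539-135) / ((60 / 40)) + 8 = -1324 / 3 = -441.33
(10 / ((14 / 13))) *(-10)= -650 / 7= -92.86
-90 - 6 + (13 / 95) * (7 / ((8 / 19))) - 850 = -37749 / 40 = -943.72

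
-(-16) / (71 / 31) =496 / 71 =6.99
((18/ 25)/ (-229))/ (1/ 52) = -936/ 5725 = -0.16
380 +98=478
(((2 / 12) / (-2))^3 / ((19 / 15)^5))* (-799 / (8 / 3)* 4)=67415625 / 316940672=0.21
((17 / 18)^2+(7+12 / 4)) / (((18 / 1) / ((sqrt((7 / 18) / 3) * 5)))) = 17645 * sqrt(42) / 104976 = 1.09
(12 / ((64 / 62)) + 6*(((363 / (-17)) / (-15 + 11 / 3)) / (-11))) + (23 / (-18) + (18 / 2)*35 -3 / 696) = 48925547 / 150858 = 324.32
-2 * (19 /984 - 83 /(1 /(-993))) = -81100315 /492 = -164838.04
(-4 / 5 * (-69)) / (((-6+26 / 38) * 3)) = -1748 / 505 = -3.46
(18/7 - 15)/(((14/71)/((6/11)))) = -18531/539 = -34.38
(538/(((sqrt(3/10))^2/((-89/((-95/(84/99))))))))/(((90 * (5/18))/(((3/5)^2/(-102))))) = -1340696/6661875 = -0.20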